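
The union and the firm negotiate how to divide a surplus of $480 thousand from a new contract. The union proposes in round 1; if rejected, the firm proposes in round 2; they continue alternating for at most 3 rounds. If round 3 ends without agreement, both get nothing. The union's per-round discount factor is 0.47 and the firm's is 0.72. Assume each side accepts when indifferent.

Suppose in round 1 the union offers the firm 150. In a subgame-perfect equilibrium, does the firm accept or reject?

Work out the firm's continuation value if the offer is rejected.
Round 3 (the union proposes): the firm will accept anything ≥ 0, so the union offers 0 and keeps 480.
Round 2 (the firm proposes): the union can get 480 next round, worth 0.47 × 480 = 225.6 now; the firm offers that and keeps 254.4.
So by rejecting in round 1, the firm gets 254.4 next round, worth 0.72 × 254.4 = 183.168 now.
Offer 150 < 183.168, so the firm rejects.

Reject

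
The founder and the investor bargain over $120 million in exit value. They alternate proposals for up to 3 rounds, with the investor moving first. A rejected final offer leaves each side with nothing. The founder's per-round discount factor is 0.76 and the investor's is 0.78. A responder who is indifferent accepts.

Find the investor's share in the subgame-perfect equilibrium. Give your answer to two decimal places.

99.94

Solve by backward induction from round 3.
Round 3 (the investor proposes): the founder will accept anything ≥ 0, so the investor offers 0 and keeps 120.
Round 2 (the founder proposes): the investor can get 120 next round, worth 0.78 × 120 = 93.6 now; the founder offers that and keeps 26.4.
Round 1 (the investor proposes): the founder can get 26.4 next round, worth 0.76 × 26.4 = 20.064 now. The investor offers 20.064 and keeps 120 − 20.064 = 99.936.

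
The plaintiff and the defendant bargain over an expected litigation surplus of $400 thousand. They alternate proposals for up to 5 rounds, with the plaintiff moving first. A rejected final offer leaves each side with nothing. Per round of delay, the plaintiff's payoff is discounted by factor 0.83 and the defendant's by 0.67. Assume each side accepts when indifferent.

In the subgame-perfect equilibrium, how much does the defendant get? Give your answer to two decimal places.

70.90

Round 5 (the plaintiff proposes): rejection yields 0 for the defendant; the plaintiff offers 0 and keeps 400.
Round 4 (the defendant proposes): the plaintiff can get 400 next round, worth 0.83 × 400 = 332 now, so the defendant offers 332, keeping 68.
Round 3 (the plaintiff proposes): the defendant can get 68 next round, worth 0.67 × 68 = 45.56 now. The plaintiff offers 45.56 and keeps 400 − 45.56 = 354.44.
Round 2 (the defendant proposes): the plaintiff can get 354.44 next round, worth 0.83 × 354.44 = 294.1852 now. The defendant offers 294.1852 and keeps 400 − 294.1852 = 105.8148.
Round 1 (the plaintiff proposes): the defendant can get 105.8148 next round, worth 0.67 × 105.8148 = 70.895916 now. The plaintiff offers 70.895916 and keeps 400 − 70.895916 = 329.104084.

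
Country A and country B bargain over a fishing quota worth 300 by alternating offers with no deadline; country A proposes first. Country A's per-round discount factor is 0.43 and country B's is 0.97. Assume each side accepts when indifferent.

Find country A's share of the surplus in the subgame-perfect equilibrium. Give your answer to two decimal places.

15.44

Let x be country A's share when country A proposes and y be country B's share when country B proposes.
Country B accepts iff offered ≥ 0.97·y, so x = 300 − 0.97y. Symmetrically y = 300 − 0.43x.
Substituting: x = 300 − 0.97(300 − 0.43x), giving x(1 − 0.43·0.97) = 300(1 − 0.97).
So x = 300 × 0.03 / 0.5829 ≈ 15.4400, and country B receives 300 − x ≈ 284.5600.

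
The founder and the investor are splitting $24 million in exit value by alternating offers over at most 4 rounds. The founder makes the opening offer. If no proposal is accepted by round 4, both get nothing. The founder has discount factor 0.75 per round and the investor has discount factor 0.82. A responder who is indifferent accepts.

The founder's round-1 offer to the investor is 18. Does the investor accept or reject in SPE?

Accept

Round 4 (the investor proposes): the founder will accept anything ≥ 0, so the investor offers 0 and keeps 24.
Round 3 (the founder proposes): the investor can get 24 next round, worth 0.82 × 24 = 19.68 now, so the founder offers 19.68, keeping 4.32.
Round 2 (the investor proposes): the founder can get 4.32 next round, worth 0.75 × 4.32 = 3.24 now, so the investor offers 3.24, keeping 20.76.
So by rejecting in round 1, the investor gets 20.76 next round, worth 0.82 × 20.76 = 17.0232 now.
Offer 18 ≥ 17.0232, so the investor accepts.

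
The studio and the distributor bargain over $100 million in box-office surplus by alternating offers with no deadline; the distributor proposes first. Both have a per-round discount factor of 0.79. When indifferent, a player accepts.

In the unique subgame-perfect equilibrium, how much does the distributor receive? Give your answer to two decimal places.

In a stationary SPE each proposer offers the other exactly their discounted continuation value.
If the distributor keeps x when proposing and the studio keeps y when proposing, then x = 100 − 0.79y and y = 100 − 0.79x.
Solving: x = 100(1 − 0.79) / (1 − 0.79·0.79) = 21 / 0.3759 ≈ 55.8659.
The studio gets 100 − 55.8659 ≈ 44.1341.

55.87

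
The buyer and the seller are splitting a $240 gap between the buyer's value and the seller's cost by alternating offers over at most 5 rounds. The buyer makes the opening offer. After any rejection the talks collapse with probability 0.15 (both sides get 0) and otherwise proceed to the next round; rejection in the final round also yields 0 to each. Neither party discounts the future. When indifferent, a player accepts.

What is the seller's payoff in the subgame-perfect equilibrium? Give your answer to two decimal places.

By backward induction:
Round 5 (the buyer proposes): rejection yields 0 for the seller; the buyer offers 0 and keeps 240.
Round 4 (the seller proposes): rejecting gives the buyer an expected 0.85 × 240 = 204; the seller offers that and keeps 36.
Round 3 (the buyer proposes): rejecting gives the seller an expected 0.85 × 36 = 30.6. The buyer offers 30.6 and keeps 240 − 30.6 = 209.4.
Round 2 (the seller proposes): rejecting gives the buyer an expected 0.85 × 209.4 = 177.99, so the seller offers 177.99, keeping 62.01.
Round 1 (the buyer proposes): rejecting gives the seller an expected 0.85 × 62.01 = 52.7085; the buyer offers that and keeps 187.2915.

52.71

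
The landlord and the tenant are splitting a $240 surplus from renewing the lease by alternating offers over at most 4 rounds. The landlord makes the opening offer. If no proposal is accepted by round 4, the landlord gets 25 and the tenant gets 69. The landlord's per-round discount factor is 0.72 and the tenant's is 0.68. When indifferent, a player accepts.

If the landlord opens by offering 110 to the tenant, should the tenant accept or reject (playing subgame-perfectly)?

Reject

Work out the tenant's continuation value if the offer is rejected.
Round 4 (the tenant proposes): the landlord gets 25 if talks fail, so the tenant offers 25 and keeps 215.
Round 3 (the landlord proposes): the tenant can get 215 next round, worth 0.68 × 215 = 146.2 now. The landlord offers 146.2 and keeps 240 − 146.2 = 93.8.
Round 2 (the tenant proposes): the landlord can get 93.8 next round, worth 0.72 × 93.8 = 67.536 now; the tenant offers that and keeps 172.464.
So by rejecting in round 1, the tenant gets 172.464 next round, worth 0.68 × 172.464 = 117.27552 now.
Offer 110 < 117.27552, so the tenant rejects.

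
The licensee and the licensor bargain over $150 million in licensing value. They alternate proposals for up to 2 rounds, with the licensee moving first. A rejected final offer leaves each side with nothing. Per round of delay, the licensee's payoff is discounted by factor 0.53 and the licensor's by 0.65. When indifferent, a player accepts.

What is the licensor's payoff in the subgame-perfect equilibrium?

97.5

Solve by backward induction from round 2.
Round 2 (the licensor proposes): rejection yields 0 for the licensee; the licensor offers 0 and keeps 150.
Round 1 (the licensee proposes): the licensor can get 150 next round, worth 0.65 × 150 = 97.5 now, so the licensee offers 97.5, keeping 52.5.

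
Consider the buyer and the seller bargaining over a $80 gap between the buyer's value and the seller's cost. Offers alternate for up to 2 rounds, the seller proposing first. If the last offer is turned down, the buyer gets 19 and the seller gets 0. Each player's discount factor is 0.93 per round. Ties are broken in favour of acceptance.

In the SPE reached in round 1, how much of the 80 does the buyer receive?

Work backward from the last round.
Round 2 (the buyer proposes): rejection yields 0 for the seller; the buyer offers 0 and keeps 80.
Round 1 (the seller proposes): the buyer can get 80 next round, worth 0.93 × 80 = 74.4 now; the seller offers that and keeps 5.6.

74.4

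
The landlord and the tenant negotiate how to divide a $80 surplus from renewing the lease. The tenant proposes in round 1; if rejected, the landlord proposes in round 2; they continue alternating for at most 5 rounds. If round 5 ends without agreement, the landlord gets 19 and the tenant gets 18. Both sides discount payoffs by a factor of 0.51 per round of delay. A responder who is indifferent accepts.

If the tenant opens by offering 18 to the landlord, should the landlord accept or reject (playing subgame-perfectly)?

Round 5 (the tenant proposes): the landlord gets 19 if talks fail, so the tenant offers 19 and keeps 61.
Round 4 (the landlord proposes): the tenant can get 61 next round, worth 0.51 × 61 = 31.11 now, so the landlord offers 31.11, keeping 48.89.
Round 3 (the tenant proposes): the landlord can get 48.89 next round, worth 0.51 × 48.89 = 24.9339 now; the tenant offers that and keeps 55.0661.
Round 2 (the landlord proposes): the tenant can get 55.0661 next round, worth 0.51 × 55.0661 = 28.083711 now, so the landlord offers 28.083711, keeping 51.916289.
So by rejecting in round 1, the landlord gets 51.916289 next round, worth 0.51 × 51.916289 = 26.47730739 now.
Offer 18 < 26.47730739, so the landlord rejects.

Reject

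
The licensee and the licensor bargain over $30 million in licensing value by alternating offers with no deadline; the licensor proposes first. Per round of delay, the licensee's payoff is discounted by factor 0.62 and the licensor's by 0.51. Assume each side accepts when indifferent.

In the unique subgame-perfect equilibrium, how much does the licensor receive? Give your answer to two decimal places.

16.67

In a stationary SPE each proposer offers the other exactly their discounted continuation value.
If the licensor keeps x when proposing and the licensee keeps y when proposing, then x = 30 − 0.62y and y = 30 − 0.51x.
Solving: x = 30(1 − 0.62) / (1 − 0.51·0.62) = 11.4 / 0.6838 ≈ 16.6715.
The licensee gets 30 − 16.6715 ≈ 13.3285.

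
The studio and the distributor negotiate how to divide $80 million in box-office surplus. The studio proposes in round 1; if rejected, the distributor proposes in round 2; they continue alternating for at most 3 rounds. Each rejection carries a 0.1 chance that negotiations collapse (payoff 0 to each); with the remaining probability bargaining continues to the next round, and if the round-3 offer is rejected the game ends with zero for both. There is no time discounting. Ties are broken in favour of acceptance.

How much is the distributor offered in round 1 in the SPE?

7.2

By backward induction:
Round 3 (the studio proposes): rejection yields 0 for the distributor; the studio offers 0 and keeps 80.
Round 2 (the distributor proposes): rejecting gives the studio an expected 0.9 × 80 = 72. The distributor offers 72 and keeps 80 − 72 = 8.
Round 1 (the studio proposes): rejecting gives the distributor an expected 0.9 × 8 = 7.2; the studio offers that and keeps 72.8.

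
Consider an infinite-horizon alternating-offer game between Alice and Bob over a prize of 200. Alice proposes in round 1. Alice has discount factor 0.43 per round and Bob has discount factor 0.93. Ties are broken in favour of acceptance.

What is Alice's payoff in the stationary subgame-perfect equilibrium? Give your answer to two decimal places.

Let x be Alice's share when Alice proposes and y be Bob's share when Bob proposes.
Bob accepts iff offered ≥ 0.93·y, so x = 200 − 0.93y. Symmetrically y = 200 − 0.43x.
Substituting: x = 200 − 0.93(200 − 0.43x), giving x(1 − 0.43·0.93) = 200(1 − 0.93).
So x = 200 × 0.07 / 0.6001 ≈ 23.3294, and Bob receives 200 − x ≈ 176.6706.

23.33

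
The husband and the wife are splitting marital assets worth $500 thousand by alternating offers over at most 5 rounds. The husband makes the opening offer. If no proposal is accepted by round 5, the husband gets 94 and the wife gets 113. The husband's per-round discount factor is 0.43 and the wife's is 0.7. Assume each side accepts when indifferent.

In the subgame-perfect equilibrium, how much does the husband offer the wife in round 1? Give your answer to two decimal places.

Round 5 (the husband proposes): the wife gets 113 if talks fail, so the husband offers 113 and keeps 387.
Round 4 (the wife proposes): the husband can get 387 next round, worth 0.43 × 387 = 166.41 now; the wife offers that and keeps 333.59.
Round 3 (the husband proposes): the wife can get 333.59 next round, worth 0.7 × 333.59 = 233.513 now. The husband offers 233.513 and keeps 500 − 233.513 = 266.487.
Round 2 (the wife proposes): the husband can get 266.487 next round, worth 0.43 × 266.487 = 114.58941 now. The wife offers 114.58941 and keeps 500 − 114.58941 = 385.41059.
Round 1 (the husband proposes): the wife can get 385.41059 next round, worth 0.7 × 385.41059 = 269.787413 now. The husband offers 269.787413 and keeps 500 − 269.787413 = 230.212587.

269.79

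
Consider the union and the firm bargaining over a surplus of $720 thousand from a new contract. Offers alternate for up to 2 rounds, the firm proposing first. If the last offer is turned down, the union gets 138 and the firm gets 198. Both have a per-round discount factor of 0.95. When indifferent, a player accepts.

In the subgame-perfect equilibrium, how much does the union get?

Round 2 (the union proposes): the firm gets 198 if talks fail, so the union offers 198 and keeps 522.
Round 1 (the firm proposes): the union can get 522 next round, worth 0.95 × 522 = 495.9 now. The firm offers 495.9 and keeps 720 − 495.9 = 224.1.

495.9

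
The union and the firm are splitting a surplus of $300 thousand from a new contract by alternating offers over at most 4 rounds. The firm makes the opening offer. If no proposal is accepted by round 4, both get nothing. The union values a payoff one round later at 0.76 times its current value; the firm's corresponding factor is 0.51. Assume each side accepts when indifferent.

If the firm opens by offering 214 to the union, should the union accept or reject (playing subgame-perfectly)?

Accept

Round 4 (the union proposes): rejection yields 0 for the firm; the union offers 0 and keeps 300.
Round 3 (the firm proposes): the union can get 300 next round, worth 0.76 × 300 = 228 now, so the firm offers 228, keeping 72.
Round 2 (the union proposes): the firm can get 72 next round, worth 0.51 × 72 = 36.72 now, so the union offers 36.72, keeping 263.28.
So by rejecting in round 1, the union gets 263.28 next round, worth 0.76 × 263.28 = 200.0928 now.
Offer 214 ≥ 200.0928, so the union accepts.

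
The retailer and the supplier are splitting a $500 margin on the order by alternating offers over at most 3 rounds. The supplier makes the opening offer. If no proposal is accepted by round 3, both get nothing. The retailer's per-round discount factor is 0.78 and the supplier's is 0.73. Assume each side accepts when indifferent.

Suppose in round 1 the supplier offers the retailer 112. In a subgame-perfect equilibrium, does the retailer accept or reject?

Accept

Round 3 (the supplier proposes): the retailer will accept anything ≥ 0, so the supplier offers 0 and keeps 500.
Round 2 (the retailer proposes): the supplier can get 500 next round, worth 0.73 × 500 = 365 now. The retailer offers 365 and keeps 500 − 365 = 135.
So by rejecting in round 1, the retailer gets 135 next round, worth 0.78 × 135 = 105.3 now.
Offer 112 ≥ 105.3, so the retailer accepts.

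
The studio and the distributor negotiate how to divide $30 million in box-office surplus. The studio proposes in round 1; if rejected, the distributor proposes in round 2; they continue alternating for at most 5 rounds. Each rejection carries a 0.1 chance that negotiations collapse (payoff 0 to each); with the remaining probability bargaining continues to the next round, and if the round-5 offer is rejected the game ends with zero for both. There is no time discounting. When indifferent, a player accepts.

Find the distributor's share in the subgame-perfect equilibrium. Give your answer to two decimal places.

4.89

Round 5 (the studio proposes): rejection yields 0 for the distributor; the studio offers 0 and keeps 30.
Round 4 (the distributor proposes): rejecting gives the studio an expected 0.9 × 30 = 27; the distributor offers that and keeps 3.
Round 3 (the studio proposes): rejecting gives the distributor an expected 0.9 × 3 = 2.7. The studio offers 2.7 and keeps 30 − 2.7 = 27.3.
Round 2 (the distributor proposes): rejecting gives the studio an expected 0.9 × 27.3 = 24.57, so the distributor offers 24.57, keeping 5.43.
Round 1 (the studio proposes): rejecting gives the distributor an expected 0.9 × 5.43 = 4.887. The studio offers 4.887 and keeps 30 − 4.887 = 25.113.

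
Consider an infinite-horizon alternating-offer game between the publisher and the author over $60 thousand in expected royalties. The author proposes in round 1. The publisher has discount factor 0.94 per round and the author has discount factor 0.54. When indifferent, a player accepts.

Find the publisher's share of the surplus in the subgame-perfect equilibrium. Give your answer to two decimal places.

52.69

Let x be the author's share when the author proposes and y be the publisher's share when the publisher proposes.
The publisher accepts iff offered ≥ 0.94·y, so x = 60 − 0.94y. Symmetrically y = 60 − 0.54x.
Substituting: x = 60 − 0.94(60 − 0.54x), giving x(1 − 0.54·0.94) = 60(1 − 0.94).
So x = 60 × 0.06 / 0.4924 ≈ 7.3111, and the publisher receives 60 − x ≈ 52.6889.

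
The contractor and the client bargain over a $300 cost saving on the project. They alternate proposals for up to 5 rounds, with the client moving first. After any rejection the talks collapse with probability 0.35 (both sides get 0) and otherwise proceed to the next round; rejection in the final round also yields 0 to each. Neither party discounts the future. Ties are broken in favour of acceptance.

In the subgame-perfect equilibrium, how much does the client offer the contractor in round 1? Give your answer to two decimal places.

97.09

Round 5 (the client proposes): rejection yields 0 for the contractor; the client offers 0 and keeps 300.
Round 4 (the contractor proposes): rejecting gives the client an expected 0.65 × 300 = 195, so the contractor offers 195, keeping 105.
Round 3 (the client proposes): rejecting gives the contractor an expected 0.65 × 105 = 68.25, so the client offers 68.25, keeping 231.75.
Round 2 (the contractor proposes): rejecting gives the client an expected 0.65 × 231.75 = 150.6375, so the contractor offers 150.6375, keeping 149.3625.
Round 1 (the client proposes): rejecting gives the contractor an expected 0.65 × 149.3625 = 97.085625; the client offers that and keeps 202.914375.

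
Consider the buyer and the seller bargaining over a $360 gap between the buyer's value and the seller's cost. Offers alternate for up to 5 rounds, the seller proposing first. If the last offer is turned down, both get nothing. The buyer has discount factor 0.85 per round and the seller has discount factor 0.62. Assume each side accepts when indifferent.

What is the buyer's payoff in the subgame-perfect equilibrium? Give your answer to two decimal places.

Round 5 (the seller proposes): rejection yields 0 for the buyer; the seller offers 0 and keeps 360.
Round 4 (the buyer proposes): the seller can get 360 next round, worth 0.62 × 360 = 223.2 now. The buyer offers 223.2 and keeps 360 − 223.2 = 136.8.
Round 3 (the seller proposes): the buyer can get 136.8 next round, worth 0.85 × 136.8 = 116.28 now; the seller offers that and keeps 243.72.
Round 2 (the buyer proposes): the seller can get 243.72 next round, worth 0.62 × 243.72 = 151.1064 now; the buyer offers that and keeps 208.8936.
Round 1 (the seller proposes): the buyer can get 208.8936 next round, worth 0.85 × 208.8936 = 177.55956 now. The seller offers 177.55956 and keeps 360 − 177.55956 = 182.44044.

177.56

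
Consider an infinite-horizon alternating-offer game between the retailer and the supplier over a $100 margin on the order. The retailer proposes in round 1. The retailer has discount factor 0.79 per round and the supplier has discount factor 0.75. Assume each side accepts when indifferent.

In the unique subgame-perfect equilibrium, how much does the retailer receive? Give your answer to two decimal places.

In a stationary SPE each proposer offers the other exactly their discounted continuation value.
If the retailer keeps x when proposing and the supplier keeps y when proposing, then x = 100 − 0.75y and y = 100 − 0.79x.
Solving: x = 100(1 − 0.75) / (1 − 0.79·0.75) = 25 / 0.4075 ≈ 61.3497.
The supplier gets 100 − 61.3497 ≈ 38.6503.

61.35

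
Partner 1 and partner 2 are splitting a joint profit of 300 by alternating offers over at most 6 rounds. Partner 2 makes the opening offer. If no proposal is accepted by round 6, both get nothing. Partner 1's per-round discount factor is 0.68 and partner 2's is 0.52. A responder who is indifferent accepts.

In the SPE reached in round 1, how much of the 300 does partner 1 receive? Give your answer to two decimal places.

158.05

Work backward from the last round.
Round 6 (partner 1 proposes): rejection yields 0 for partner 2; partner 1 offers 0 and keeps 300.
Round 5 (partner 2 proposes): partner 1 can get 300 next round, worth 0.68 × 300 = 204 now. Partner 2 offers 204 and keeps 300 − 204 = 96.
Round 4 (partner 1 proposes): partner 2 can get 96 next round, worth 0.52 × 96 = 49.92 now, so partner 1 offers 49.92, keeping 250.08.
Round 3 (partner 2 proposes): partner 1 can get 250.08 next round, worth 0.68 × 250.08 = 170.0544 now, so partner 2 offers 170.0544, keeping 129.9456.
Round 2 (partner 1 proposes): partner 2 can get 129.9456 next round, worth 0.52 × 129.9456 = 67.571712 now. Partner 1 offers 67.571712 and keeps 300 − 67.571712 = 232.428288.
Round 1 (partner 2 proposes): partner 1 can get 232.428288 next round, worth 0.68 × 232.428288 = 158.05123584 now; partner 2 offers that and keeps 141.94876416.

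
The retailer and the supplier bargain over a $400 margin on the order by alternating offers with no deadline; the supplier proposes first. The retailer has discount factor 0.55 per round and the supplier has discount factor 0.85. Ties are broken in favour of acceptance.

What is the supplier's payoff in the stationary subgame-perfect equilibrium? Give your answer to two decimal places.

338.03

When the supplier proposes, the retailer accepts any offer worth at least 0.55 times what the retailer would get by proposing next round; and vice versa.
This gives x = 400 − 0.55y and y = 400 − 0.85x, where x and y are each side's share when it proposes.
Hence (1 − 0.55·0.85)x = 400(1 − 0.55), i.e. 0.5325·x = 180.
x ≈ 338.0282; the retailer's share is 400 − x ≈ 61.9718.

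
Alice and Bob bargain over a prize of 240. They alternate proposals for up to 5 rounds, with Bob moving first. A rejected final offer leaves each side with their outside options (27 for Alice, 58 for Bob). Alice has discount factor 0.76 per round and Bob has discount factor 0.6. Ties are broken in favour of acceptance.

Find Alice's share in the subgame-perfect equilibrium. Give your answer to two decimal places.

Work backward from the last round.
Round 5 (Bob proposes): Alice gets 27 if talks fail, so Bob offers 27 and keeps 213.
Round 4 (Alice proposes): Bob can get 213 next round, worth 0.6 × 213 = 127.8 now; Alice offers that and keeps 112.2.
Round 3 (Bob proposes): Alice can get 112.2 next round, worth 0.76 × 112.2 = 85.272 now; Bob offers that and keeps 154.728.
Round 2 (Alice proposes): Bob can get 154.728 next round, worth 0.6 × 154.728 = 92.8368 now. Alice offers 92.8368 and keeps 240 − 92.8368 = 147.1632.
Round 1 (Bob proposes): Alice can get 147.1632 next round, worth 0.76 × 147.1632 = 111.844032 now; Bob offers that and keeps 128.155968.

111.84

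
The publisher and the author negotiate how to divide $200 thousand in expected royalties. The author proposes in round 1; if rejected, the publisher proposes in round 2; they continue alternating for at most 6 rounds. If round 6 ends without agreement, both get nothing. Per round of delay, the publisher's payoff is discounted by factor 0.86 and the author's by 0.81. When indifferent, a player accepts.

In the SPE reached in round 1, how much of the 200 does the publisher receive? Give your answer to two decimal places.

138.91

Round 6 (the publisher proposes): rejection yields 0 for the author; the publisher offers 0 and keeps 200.
Round 5 (the author proposes): the publisher can get 200 next round, worth 0.86 × 200 = 172 now; the author offers that and keeps 28.
Round 4 (the publisher proposes): the author can get 28 next round, worth 0.81 × 28 = 22.68 now, so the publisher offers 22.68, keeping 177.32.
Round 3 (the author proposes): the publisher can get 177.32 next round, worth 0.86 × 177.32 = 152.4952 now, so the author offers 152.4952, keeping 47.5048.
Round 2 (the publisher proposes): the author can get 47.5048 next round, worth 0.81 × 47.5048 = 38.478888 now; the publisher offers that and keeps 161.521112.
Round 1 (the author proposes): the publisher can get 161.521112 next round, worth 0.86 × 161.521112 = 138.90815632 now; the author offers that and keeps 61.09184368.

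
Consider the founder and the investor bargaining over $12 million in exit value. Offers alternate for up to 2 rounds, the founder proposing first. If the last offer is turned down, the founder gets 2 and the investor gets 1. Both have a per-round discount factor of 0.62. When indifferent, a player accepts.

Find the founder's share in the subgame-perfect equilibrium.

Round 2 (the investor proposes): the founder gets 2 if talks fail, so the investor offers 2 and keeps 10.
Round 1 (the founder proposes): the investor can get 10 next round, worth 0.62 × 10 = 6.2 now. The founder offers 6.2 and keeps 12 − 6.2 = 5.8.

5.8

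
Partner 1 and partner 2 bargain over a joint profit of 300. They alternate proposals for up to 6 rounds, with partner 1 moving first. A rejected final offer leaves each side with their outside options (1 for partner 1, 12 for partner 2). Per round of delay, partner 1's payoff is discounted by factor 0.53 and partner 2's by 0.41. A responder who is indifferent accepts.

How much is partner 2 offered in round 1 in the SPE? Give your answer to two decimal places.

Solve by backward induction from round 6.
Round 6 (partner 2 proposes): partner 1 gets 1 if talks fail, so partner 2 offers 1 and keeps 299.
Round 5 (partner 1 proposes): partner 2 can get 299 next round, worth 0.41 × 299 = 122.59 now; partner 1 offers that and keeps 177.41.
Round 4 (partner 2 proposes): partner 1 can get 177.41 next round, worth 0.53 × 177.41 = 94.0273 now. Partner 2 offers 94.0273 and keeps 300 − 94.0273 = 205.9727.
Round 3 (partner 1 proposes): partner 2 can get 205.9727 next round, worth 0.41 × 205.9727 = 84.448807 now; partner 1 offers that and keeps 215.551193.
Round 2 (partner 2 proposes): partner 1 can get 215.551193 next round, worth 0.53 × 215.551193 = 114.24213229 now; partner 2 offers that and keeps 185.75786771.
Round 1 (partner 1 proposes): partner 2 can get 185.75786771 next round, worth 0.41 × 185.75786771 = 76.1607257611 now; partner 1 offers that and keeps 223.8392742389.

76.16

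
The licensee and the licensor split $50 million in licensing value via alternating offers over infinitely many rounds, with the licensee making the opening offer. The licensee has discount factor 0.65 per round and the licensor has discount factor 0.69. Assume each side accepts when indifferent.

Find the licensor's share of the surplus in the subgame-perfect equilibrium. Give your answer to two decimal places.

21.89

When the licensee proposes, the licensor accepts any offer worth at least 0.69 times what the licensor would get by proposing next round; and vice versa.
This gives x = 50 − 0.69y and y = 50 − 0.65x, where x and y are each side's share when it proposes.
Hence (1 − 0.69·0.65)x = 50(1 − 0.69), i.e. 0.5515·x = 15.5.
x ≈ 28.1052; the licensor's share is 50 − x ≈ 21.8948.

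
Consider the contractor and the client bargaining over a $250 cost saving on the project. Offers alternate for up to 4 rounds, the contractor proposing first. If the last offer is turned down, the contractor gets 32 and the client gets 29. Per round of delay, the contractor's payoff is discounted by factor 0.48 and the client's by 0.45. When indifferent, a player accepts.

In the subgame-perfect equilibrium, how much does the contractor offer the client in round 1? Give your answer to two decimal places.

Round 4 (the client proposes): the contractor gets 32 if talks fail, so the client offers 32 and keeps 218.
Round 3 (the contractor proposes): the client can get 218 next round, worth 0.45 × 218 = 98.1 now, so the contractor offers 98.1, keeping 151.9.
Round 2 (the client proposes): the contractor can get 151.9 next round, worth 0.48 × 151.9 = 72.912 now, so the client offers 72.912, keeping 177.088.
Round 1 (the contractor proposes): the client can get 177.088 next round, worth 0.45 × 177.088 = 79.6896 now, so the contractor offers 79.6896, keeping 170.3104.

79.69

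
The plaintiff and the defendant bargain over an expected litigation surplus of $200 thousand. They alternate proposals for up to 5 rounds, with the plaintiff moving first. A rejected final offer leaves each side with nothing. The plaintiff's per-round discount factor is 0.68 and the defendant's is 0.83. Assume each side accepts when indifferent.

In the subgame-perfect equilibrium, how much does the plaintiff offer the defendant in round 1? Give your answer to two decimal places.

83.10

Round 5 (the plaintiff proposes): the defendant will accept anything ≥ 0, so the plaintiff offers 0 and keeps 200.
Round 4 (the defendant proposes): the plaintiff can get 200 next round, worth 0.68 × 200 = 136 now; the defendant offers that and keeps 64.
Round 3 (the plaintiff proposes): the defendant can get 64 next round, worth 0.83 × 64 = 53.12 now; the plaintiff offers that and keeps 146.88.
Round 2 (the defendant proposes): the plaintiff can get 146.88 next round, worth 0.68 × 146.88 = 99.8784 now. The defendant offers 99.8784 and keeps 200 − 99.8784 = 100.1216.
Round 1 (the plaintiff proposes): the defendant can get 100.1216 next round, worth 0.83 × 100.1216 = 83.100928 now; the plaintiff offers that and keeps 116.899072.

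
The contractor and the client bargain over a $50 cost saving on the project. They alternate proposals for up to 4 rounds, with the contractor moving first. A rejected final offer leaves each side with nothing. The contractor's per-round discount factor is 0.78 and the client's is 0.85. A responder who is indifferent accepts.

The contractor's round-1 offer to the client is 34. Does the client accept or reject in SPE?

Reject

Work out the client's continuation value if the offer is rejected.
Round 4 (the client proposes): rejection yields 0 for the contractor; the client offers 0 and keeps 50.
Round 3 (the contractor proposes): the client can get 50 next round, worth 0.85 × 50 = 42.5 now; the contractor offers that and keeps 7.5.
Round 2 (the client proposes): the contractor can get 7.5 next round, worth 0.78 × 7.5 = 5.85 now; the client offers that and keeps 44.15.
So by rejecting in round 1, the client gets 44.15 next round, worth 0.85 × 44.15 = 37.5275 now.
Offer 34 < 37.5275, so the client rejects.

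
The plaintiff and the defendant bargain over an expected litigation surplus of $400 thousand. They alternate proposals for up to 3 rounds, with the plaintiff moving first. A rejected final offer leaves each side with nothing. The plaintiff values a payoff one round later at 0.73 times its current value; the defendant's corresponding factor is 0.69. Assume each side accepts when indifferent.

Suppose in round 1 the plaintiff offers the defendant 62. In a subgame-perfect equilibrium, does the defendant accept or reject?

Reject

Work out the defendant's continuation value if the offer is rejected.
Round 3 (the plaintiff proposes): the defendant will accept anything ≥ 0, so the plaintiff offers 0 and keeps 400.
Round 2 (the defendant proposes): the plaintiff can get 400 next round, worth 0.73 × 400 = 292 now, so the defendant offers 292, keeping 108.
So by rejecting in round 1, the defendant gets 108 next round, worth 0.69 × 108 = 74.52 now.
Offer 62 < 74.52, so the defendant rejects.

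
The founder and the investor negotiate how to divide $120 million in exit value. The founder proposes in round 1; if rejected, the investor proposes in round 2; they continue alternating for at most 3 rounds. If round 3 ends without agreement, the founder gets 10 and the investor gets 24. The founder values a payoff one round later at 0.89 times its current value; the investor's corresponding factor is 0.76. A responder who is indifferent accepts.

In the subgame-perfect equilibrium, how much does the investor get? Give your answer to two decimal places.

26.27

Round 3 (the founder proposes): the investor gets 24 if talks fail, so the founder offers 24 and keeps 96.
Round 2 (the investor proposes): the founder can get 96 next round, worth 0.89 × 96 = 85.44 now, so the investor offers 85.44, keeping 34.56.
Round 1 (the founder proposes): the investor can get 34.56 next round, worth 0.76 × 34.56 = 26.2656 now. The founder offers 26.2656 and keeps 120 − 26.2656 = 93.7344.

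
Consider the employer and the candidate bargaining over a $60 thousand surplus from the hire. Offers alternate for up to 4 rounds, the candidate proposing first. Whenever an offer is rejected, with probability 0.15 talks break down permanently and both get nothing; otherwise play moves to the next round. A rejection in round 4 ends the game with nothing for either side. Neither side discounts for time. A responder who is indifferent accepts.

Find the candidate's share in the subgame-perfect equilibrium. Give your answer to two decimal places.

15.50

Round 4 (the employer proposes): the candidate will accept anything ≥ 0, so the employer offers 0 and keeps 60.
Round 3 (the candidate proposes): rejecting gives the employer an expected 0.85 × 60 = 51. The candidate offers 51 and keeps 60 − 51 = 9.
Round 2 (the employer proposes): rejecting gives the candidate an expected 0.85 × 9 = 7.65. The employer offers 7.65 and keeps 60 − 7.65 = 52.35.
Round 1 (the candidate proposes): rejecting gives the employer an expected 0.85 × 52.35 = 44.4975. The candidate offers 44.4975 and keeps 60 − 44.4975 = 15.5025.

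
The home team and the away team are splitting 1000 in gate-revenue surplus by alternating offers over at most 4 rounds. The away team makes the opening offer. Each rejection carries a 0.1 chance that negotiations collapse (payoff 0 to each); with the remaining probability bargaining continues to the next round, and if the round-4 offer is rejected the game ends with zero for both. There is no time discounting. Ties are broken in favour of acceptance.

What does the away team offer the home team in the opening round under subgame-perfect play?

819

By backward induction:
Round 4 (the home team proposes): the away team will accept anything ≥ 0, so the home team offers 0 and keeps 1000.
Round 3 (the away team proposes): rejecting gives the home team an expected 0.9 × 1000 = 900, so the away team offers 900, keeping 100.
Round 2 (the home team proposes): rejecting gives the away team an expected 0.9 × 100 = 90; the home team offers that and keeps 910.
Round 1 (the away team proposes): rejecting gives the home team an expected 0.9 × 910 = 819; the away team offers that and keeps 181.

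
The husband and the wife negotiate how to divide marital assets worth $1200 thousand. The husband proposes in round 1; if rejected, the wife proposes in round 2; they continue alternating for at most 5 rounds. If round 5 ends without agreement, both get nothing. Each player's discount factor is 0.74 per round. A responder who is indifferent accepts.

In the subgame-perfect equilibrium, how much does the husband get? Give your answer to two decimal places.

Round 5 (the husband proposes): rejection yields 0 for the wife; the husband offers 0 and keeps 1200.
Round 4 (the wife proposes): the husband can get 1200 next round, worth 0.74 × 1200 = 888 now; the wife offers that and keeps 312.
Round 3 (the husband proposes): the wife can get 312 next round, worth 0.74 × 312 = 230.88 now. The husband offers 230.88 and keeps 1200 − 230.88 = 969.12.
Round 2 (the wife proposes): the husband can get 969.12 next round, worth 0.74 × 969.12 = 717.1488 now. The wife offers 717.1488 and keeps 1200 − 717.1488 = 482.8512.
Round 1 (the husband proposes): the wife can get 482.8512 next round, worth 0.74 × 482.8512 = 357.309888 now. The husband offers 357.309888 and keeps 1200 − 357.309888 = 842.690112.

842.69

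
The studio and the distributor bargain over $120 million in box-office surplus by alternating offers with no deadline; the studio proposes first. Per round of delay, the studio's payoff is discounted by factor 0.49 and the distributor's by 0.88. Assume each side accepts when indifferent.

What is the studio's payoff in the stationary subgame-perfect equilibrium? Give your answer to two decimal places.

25.32

When the studio proposes, the distributor accepts any offer worth at least 0.88 times what the distributor would get by proposing next round; and vice versa.
This gives x = 120 − 0.88y and y = 120 − 0.49x, where x and y are each side's share when it proposes.
Hence (1 − 0.88·0.49)x = 120(1 − 0.88), i.e. 0.5688·x = 14.4.
x ≈ 25.3165; the distributor's share is 120 − x ≈ 94.6835.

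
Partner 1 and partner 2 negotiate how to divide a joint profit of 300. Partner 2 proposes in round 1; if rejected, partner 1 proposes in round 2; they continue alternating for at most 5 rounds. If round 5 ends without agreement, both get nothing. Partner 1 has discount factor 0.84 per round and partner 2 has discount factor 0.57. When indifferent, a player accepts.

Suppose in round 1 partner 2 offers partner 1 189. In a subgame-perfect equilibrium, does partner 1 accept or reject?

Accept

Round 5 (partner 2 proposes): partner 1 will accept anything ≥ 0, so partner 2 offers 0 and keeps 300.
Round 4 (partner 1 proposes): partner 2 can get 300 next round, worth 0.57 × 300 = 171 now; partner 1 offers that and keeps 129.
Round 3 (partner 2 proposes): partner 1 can get 129 next round, worth 0.84 × 129 = 108.36 now. Partner 2 offers 108.36 and keeps 300 − 108.36 = 191.64.
Round 2 (partner 1 proposes): partner 2 can get 191.64 next round, worth 0.57 × 191.64 = 109.2348 now; partner 1 offers that and keeps 190.7652.
So by rejecting in round 1, partner 1 gets 190.7652 next round, worth 0.84 × 190.7652 = 160.242768 now.
Offer 189 ≥ 160.242768, so partner 1 accepts.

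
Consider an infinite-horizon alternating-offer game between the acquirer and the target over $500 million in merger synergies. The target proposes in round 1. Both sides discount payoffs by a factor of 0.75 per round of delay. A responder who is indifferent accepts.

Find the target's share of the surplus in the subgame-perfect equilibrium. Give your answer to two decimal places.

285.71

When the target proposes, the acquirer accepts any offer worth at least 0.75 times what the acquirer would get by proposing next round; and vice versa.
This gives x = 500 − 0.75y and y = 500 − 0.75x, where x and y are each side's share when it proposes.
Hence (1 − 0.75·0.75)x = 500(1 − 0.75), i.e. 0.4375·x = 125.
x ≈ 285.7143; the acquirer's share is 500 − x ≈ 214.2857.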